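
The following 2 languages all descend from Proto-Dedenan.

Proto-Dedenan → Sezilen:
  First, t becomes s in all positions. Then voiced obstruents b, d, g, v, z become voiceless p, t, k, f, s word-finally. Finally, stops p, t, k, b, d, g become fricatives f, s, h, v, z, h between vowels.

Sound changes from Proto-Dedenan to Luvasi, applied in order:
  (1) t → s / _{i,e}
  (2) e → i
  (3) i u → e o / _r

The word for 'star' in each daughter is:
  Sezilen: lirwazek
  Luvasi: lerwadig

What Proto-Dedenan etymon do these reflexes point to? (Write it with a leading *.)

Position 2: Sezilen has i, Luvasi has e. Sezilen preserves i here (none of its changes turn any other segment into i), so the proto-segment is *i.
Position 6: Sezilen has z, Luvasi has d. Luvasi preserves d here (none of its changes turn any other segment into d), so the proto-segment is *d.
Position 8: Sezilen has k, Luvasi has g. Luvasi preserves g here (none of its changes turn any other segment into g), so the proto-segment is *g.
Verify the candidate proto-form against each daughter:
Sezilen: *lirwadeg > lirwadek > lirwazek  (by final devoicing, intervocalic lenition)
Luvasi: *lirwadeg > lirwadig > lerwadig  (by vowel merger, pre-rhotic lowering)
*lirwadeg is the unique common source.

*lirwadeg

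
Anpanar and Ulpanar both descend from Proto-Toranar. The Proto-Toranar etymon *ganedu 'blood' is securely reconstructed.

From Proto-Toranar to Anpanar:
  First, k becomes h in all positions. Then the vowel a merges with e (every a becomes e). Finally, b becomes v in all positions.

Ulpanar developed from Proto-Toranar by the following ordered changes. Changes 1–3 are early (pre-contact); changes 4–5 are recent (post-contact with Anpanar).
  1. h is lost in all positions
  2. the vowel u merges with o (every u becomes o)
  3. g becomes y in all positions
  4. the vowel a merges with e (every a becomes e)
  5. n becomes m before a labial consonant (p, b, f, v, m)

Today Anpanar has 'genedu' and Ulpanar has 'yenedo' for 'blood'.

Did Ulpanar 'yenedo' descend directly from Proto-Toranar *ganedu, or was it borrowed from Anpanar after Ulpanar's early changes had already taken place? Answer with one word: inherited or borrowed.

If inherited, *ganedu would pass through all of Ulpanar's changes:
Ulpanar: *ganedu > ganedo > yanedo > yenedo  (by vowel merger, unconditioned shift, vowel merger)
If borrowed from Anpanar 'genedu' after the early changes, it would undergo only the recent ones:
  rule 4 (vowel merger): no change (genedu)
  rule 5 (nasal place assimilation): no change (genedu)
  ⇒ as a loan: genedu
Ulpanar 'yenedo' matches the inherited outcome exactly, so it is an inherited cognate, not a loan.

inherited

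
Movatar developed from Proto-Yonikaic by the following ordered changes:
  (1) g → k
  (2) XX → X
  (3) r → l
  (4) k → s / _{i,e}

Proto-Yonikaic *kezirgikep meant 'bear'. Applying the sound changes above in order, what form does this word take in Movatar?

sezilsisep

Movatar: start from *kezirgikep.
  rule 1 (unconditioned shift): kezirgikep → kezirkikep
  rule 2: no change — kezirkikep
  rule 3 (unconditioned shift): kezirkikep → kezilkikep
  rule 4 (palatalisation): kezilkikep → sezilsisep
  ⇒ Movatar sezilsisep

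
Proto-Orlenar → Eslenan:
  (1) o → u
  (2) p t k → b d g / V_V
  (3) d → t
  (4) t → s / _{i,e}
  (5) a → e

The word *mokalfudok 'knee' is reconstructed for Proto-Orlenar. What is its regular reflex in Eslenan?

mugelfutuk

Eslenan: start from *mokalfudok.
  rule 1 (vowel merger): mokalfudok → mukalfuduk
  rule 2 (intervocalic voicing): mukalfuduk → mugalfuduk
  rule 3 (unconditioned shift): mugalfuduk → mugalfutuk
  rule 4: no change — mugalfutuk
  rule 5 (vowel merger): mugalfutuk → mugelfutuk
  ⇒ Eslenan mugelfutuk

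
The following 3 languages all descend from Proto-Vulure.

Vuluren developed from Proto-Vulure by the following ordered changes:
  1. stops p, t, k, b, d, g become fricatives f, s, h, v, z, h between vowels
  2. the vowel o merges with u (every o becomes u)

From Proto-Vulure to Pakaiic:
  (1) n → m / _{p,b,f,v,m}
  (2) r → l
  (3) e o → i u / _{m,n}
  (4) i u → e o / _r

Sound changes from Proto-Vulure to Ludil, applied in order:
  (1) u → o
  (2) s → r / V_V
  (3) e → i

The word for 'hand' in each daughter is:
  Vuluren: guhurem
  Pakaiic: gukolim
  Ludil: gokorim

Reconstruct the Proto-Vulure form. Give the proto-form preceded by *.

Position 2: Vuluren has u, Pakaiic has u, Ludil has o. Taking the neighbouring segments as reconstructed: Vuluren u could go back to *o or *u; Pakaiic u can only go back to *u; Ludil o could go back to *o or *u — the one source consistent with every daughter is *u.
Position 3: Vuluren has h, Pakaiic has k, Ludil has k. Pakaiic preserves k here (none of its changes turn any other segment into k), so the proto-segment is *k.
Position 4: Vuluren has u, Pakaiic has o, Ludil has o. Taking the neighbouring segments as reconstructed: Vuluren u could go back to *o or *u; Pakaiic o can only go back to *o; Ludil o could go back to *o or *u — the one source consistent with every daughter is *o.
This points to *gukorem. Verify forward in each daughter:
Vuluren: start from *gukorem.
  rule 1 (intervocalic lenition): gukorem → guhorem
  rule 2 (vowel merger): guhorem → guhurem
  ⇒ Vuluren guhurem
Pakaiic: start from *gukorem.
  rule 1: no change — gukorem
  rule 2 (unconditioned shift): gukorem → gukolem
  rule 3 (pre-nasal raising): gukolem → gukolim
  rule 4: no change — gukolim
  ⇒ Pakaiic gukolim
Ludil: start from *gukorem.
  rule 1 (vowel merger): gukorem → gokorem
  rule 2: no change — gokorem
  rule 3 (vowel merger): gokorem → gokorim
  ⇒ Ludil gokorim
No other proto-form is consistent with every reflex, so the reconstruction is *gukorem.

*gukorem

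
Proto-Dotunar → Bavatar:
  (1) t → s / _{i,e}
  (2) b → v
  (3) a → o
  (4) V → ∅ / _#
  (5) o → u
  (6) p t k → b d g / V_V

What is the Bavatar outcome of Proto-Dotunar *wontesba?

wunsesv

Bavatar: *wontesba > wonsesba > wonsesva > wonsesvo > wonsesv > wunsesv  (by palatalisation, unconditioned shift, vowel merger, apocope, vowel merger)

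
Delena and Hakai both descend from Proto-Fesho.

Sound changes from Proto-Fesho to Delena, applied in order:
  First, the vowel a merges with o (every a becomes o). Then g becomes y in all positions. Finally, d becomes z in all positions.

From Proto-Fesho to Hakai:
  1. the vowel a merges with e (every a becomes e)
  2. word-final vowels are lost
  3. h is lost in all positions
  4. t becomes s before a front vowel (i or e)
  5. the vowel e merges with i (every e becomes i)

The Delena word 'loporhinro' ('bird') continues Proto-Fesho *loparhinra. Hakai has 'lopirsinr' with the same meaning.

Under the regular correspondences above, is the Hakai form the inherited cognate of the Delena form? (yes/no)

no

Derive the expected Hakai reflex of *loparhinra:
Hakai: *loparhinra > loperhinre > loperhinr > loperinr > lopirinr  (by vowel merger, apocope, h-loss, vowel merger)
The regular Hakai reflex would be 'lopirinr', but the attested form is 'lopirsinr'. The correspondence is irregular, so they are not cognates (the Hakai form has a different source).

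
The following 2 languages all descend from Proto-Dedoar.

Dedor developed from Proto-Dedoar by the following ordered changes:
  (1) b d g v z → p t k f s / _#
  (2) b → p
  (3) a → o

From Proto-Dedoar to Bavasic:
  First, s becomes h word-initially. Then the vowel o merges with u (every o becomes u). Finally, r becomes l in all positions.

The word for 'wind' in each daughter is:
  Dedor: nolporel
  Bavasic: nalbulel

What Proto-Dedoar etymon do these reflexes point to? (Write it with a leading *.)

*nalborel

Position 2: Dedor has o, Bavasic has a. Bavasic preserves a here (none of its changes turn any other segment into a), so the proto-segment is *a.
Position 4: Dedor has p, Bavasic has b. Bavasic preserves b here (none of its changes turn any other segment into b), so the proto-segment is *b.
Position 6: Dedor has r, Bavasic has l. Dedor preserves r here (none of its changes turn any other segment into r), so the proto-segment is *r.
Verify the candidate proto-form against each daughter:
Dedor: start from *nalborel.
  rule 1: no change — nalborel
  rule 2 (unconditioned shift): nalborel → nalporel
  rule 3 (vowel merger): nalporel → nolporel
  ⇒ Dedor nolporel
Bavasic: start from *nalborel.
  rule 1: no change — nalborel
  rule 2 (vowel merger): nalborel → nalburel
  rule 3 (unconditioned shift): nalburel → nalbulel
  ⇒ Bavasic nalbulel
No other proto-form is consistent with every reflex, so the reconstruction is *nalborel.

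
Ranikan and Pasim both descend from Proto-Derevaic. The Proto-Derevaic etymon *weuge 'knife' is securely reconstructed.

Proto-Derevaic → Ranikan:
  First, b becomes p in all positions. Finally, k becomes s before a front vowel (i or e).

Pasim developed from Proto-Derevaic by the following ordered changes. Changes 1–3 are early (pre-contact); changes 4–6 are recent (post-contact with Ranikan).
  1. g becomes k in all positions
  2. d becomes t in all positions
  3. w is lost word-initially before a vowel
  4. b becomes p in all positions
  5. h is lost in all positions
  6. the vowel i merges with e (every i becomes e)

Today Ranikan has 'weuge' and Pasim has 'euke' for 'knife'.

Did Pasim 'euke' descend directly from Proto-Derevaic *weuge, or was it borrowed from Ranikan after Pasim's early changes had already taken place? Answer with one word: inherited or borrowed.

If inherited, *weuge would pass through all of Pasim's changes:
Pasim: *weuge
  weuge → weuke   [unconditioned shift]
  weuke (rule 2 does not apply)
  weuke → euke   [glide loss]
  euke (rule 4 does not apply)
  euke (rule 5 does not apply)
  euke (rule 6 does not apply)
  giving Pasim euke.
If borrowed from Ranikan 'weuge' after the early changes, it would undergo only the recent ones:
  rule 4 (unconditioned shift): no change (weuge)
  rule 5 (h-loss): no change (weuge)
  rule 6 (vowel merger): no change (weuge)
  ⇒ as a loan: weuge
Pasim 'euke' matches the inherited outcome exactly, so it is an inherited cognate, not a loan.

inherited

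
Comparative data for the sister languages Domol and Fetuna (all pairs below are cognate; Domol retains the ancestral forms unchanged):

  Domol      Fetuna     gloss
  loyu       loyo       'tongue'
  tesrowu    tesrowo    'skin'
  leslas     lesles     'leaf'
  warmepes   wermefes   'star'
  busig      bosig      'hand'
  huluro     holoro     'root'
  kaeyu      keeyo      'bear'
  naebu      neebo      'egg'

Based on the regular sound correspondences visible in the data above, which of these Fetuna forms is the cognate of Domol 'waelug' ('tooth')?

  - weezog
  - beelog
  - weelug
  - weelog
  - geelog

kaeyu ~ keeyo, naebu ~ neebo — Domol a corresponds to Fetuna e after a consonant, before a front vowel.
busig ~ bosig, huluro ~ holoro — Domol u corresponds to Fetuna o after a consonant, before a consonant other than r, m, n, p, b, f, v.
Applying these to Domol 'waelug':
  waelug → weelug   (a→e after a consonant, before a front vowel)
  weelug → weelog   (u→o after a consonant, before a consonant other than r, m, n, p, b, f, v)
So the Fetuna cognate is 'weelog'.

weelog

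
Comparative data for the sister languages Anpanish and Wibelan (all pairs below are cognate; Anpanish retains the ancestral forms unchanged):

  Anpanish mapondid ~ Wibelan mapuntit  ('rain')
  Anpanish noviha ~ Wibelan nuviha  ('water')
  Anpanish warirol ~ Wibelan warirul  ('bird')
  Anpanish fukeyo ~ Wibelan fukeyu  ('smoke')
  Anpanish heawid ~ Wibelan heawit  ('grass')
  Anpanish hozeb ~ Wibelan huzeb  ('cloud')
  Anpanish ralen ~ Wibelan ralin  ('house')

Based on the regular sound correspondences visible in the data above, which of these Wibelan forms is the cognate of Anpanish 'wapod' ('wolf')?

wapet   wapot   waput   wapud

warirol ~ warirul, hozeb ~ huzeb — Anpanish o corresponds to Wibelan u after a consonant, before a consonant other than r, m, n, p, b, f, v.
mapondid ~ mapuntit, heawid ~ heawit — Anpanish d corresponds to Wibelan t word-finally.
Applying these to Anpanish 'wapod':
  wapod → wapud   (o→u after a consonant, before a consonant other than r, m, n, p, b, f, v)
  wapud → waput   (d→t word-finally)
So the Wibelan cognate is 'waput'.

waput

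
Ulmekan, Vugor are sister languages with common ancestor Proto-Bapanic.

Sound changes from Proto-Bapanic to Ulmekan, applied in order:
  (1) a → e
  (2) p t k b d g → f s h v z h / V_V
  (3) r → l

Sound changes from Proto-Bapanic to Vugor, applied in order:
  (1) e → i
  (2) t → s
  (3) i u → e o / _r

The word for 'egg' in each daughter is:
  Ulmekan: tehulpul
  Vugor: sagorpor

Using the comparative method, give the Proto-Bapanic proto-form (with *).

Position 4: Ulmekan has u, Vugor has o. Ulmekan preserves u here (none of its changes turn any other segment into u), so the proto-segment is *u.
Position 8: Ulmekan has l, Vugor has r. Vugor preserves r here (none of its changes turn any other segment into r), so the proto-segment is *r.
Position 2: Ulmekan has e, Vugor has a. Vugor preserves a here (none of its changes turn any other segment into a), so the proto-segment is *a.
Continuing position by position gives *tagurpur; check it forward:
Ulmekan: *tagurpur > tegurpur > tehurpur > tehulpul  (by vowel merger, intervocalic lenition, unconditioned shift)
Vugor: *tagurpur > sagurpur > sagorpor  (by unconditioned shift, pre-rhotic lowering)
*tagurpur is the unique common source.

*tagurpur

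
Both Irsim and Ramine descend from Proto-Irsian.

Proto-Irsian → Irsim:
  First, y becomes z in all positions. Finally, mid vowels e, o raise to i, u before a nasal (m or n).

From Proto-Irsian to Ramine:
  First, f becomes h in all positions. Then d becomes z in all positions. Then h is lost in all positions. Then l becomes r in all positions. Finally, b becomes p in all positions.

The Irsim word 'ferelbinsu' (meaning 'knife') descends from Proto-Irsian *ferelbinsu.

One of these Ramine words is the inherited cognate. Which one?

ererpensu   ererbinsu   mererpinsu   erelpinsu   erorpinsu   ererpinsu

Ramine: *ferelbinsu
  ferelbinsu → herelbinsu   [unconditioned shift]
  herelbinsu (rule 2 does not apply)
  herelbinsu → erelbinsu   [h-loss]
  erelbinsu → ererbinsu   [unconditioned shift]
  ererbinsu → ererpinsu   [unconditioned shift]
  giving Ramine ererpinsu.
The other candidates each miss or misapply at least one Ramine change.

ererpinsu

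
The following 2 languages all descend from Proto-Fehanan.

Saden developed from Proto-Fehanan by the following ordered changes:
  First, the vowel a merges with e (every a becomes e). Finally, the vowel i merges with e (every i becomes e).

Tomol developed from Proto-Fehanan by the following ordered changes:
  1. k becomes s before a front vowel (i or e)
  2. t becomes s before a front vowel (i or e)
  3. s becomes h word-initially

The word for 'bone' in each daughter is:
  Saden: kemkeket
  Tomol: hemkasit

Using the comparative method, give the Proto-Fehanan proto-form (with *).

Position 7: Saden has e, Tomol has i. Tomol preserves i here (none of its changes turn any other segment into i), so the proto-segment is *i.
Position 6: Saden has k, Tomol has s. Saden preserves k here (none of its changes turn any other segment into k), so the proto-segment is *k.
Verify the candidate proto-form against each daughter:
Saden: *kemkakit > kemkekit > kemkeket  (by vowel merger, vowel merger)
Tomol: *kemkakit > semkasit > hemkasit  (by palatalisation, debuccalisation)
Only *kemkakit yields all of Saden kemkeket, Tomol hemkasit.

*kemkakit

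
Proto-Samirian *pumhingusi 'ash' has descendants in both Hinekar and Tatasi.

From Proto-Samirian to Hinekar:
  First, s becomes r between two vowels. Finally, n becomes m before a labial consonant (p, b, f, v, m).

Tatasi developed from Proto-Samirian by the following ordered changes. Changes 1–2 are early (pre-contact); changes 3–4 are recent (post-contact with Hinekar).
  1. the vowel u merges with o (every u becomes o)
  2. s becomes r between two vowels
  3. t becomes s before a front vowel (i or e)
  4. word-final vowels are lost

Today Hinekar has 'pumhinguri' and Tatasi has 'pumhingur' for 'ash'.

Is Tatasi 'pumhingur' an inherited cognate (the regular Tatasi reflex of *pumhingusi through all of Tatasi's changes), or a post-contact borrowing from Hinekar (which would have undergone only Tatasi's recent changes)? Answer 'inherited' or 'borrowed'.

If inherited, *pumhingusi would pass through all of Tatasi's changes:
Tatasi: *pumhingusi
  pumhingusi → pomhingosi   [vowel merger]
  pomhingosi → pomhingori   [rhotacism]
  pomhingori (rule 3 does not apply)
  pomhingori → pomhingor   [apocope]
  giving Tatasi pomhingor.
If borrowed from Hinekar 'pumhinguri' after the early changes, it would undergo only the recent ones:
  rule 3 (palatalisation): no change (pumhinguri)
  rule 4 (apocope): pumhinguri → pumhingur
  ⇒ as a loan: pumhingur
Tatasi 'pumhingur' matches the loan outcome 'pumhingur', not the inherited 'pomhingor' — it skipped the early Tatasi changes, so it was borrowed from Hinekar.

borrowed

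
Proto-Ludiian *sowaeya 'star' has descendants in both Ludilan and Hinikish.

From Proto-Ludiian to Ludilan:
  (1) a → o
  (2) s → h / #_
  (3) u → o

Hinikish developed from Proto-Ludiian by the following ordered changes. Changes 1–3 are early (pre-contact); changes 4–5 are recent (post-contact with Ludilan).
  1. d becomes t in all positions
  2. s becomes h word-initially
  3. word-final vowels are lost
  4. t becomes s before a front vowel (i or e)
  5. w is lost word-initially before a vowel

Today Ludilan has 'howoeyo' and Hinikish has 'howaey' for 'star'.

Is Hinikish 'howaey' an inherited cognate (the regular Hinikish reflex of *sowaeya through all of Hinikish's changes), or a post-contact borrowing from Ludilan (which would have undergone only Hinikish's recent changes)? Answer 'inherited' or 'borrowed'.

If inherited, *sowaeya would pass through all of Hinikish's changes:
Hinikish: *sowaeya
  sowaeya (rule 1 does not apply)
  sowaeya → howaeya   [debuccalisation]
  howaeya → howaey   [apocope]
  howaey (rule 4 does not apply)
  howaey (rule 5 does not apply)
  giving Hinikish howaey.
If borrowed from Ludilan 'howoeyo' after the early changes, it would undergo only the recent ones:
  rule 4 (palatalisation): no change (howoeyo)
  rule 5 (glide loss): no change (howoeyo)
  ⇒ as a loan: howoeyo
Hinikish 'howaey' matches the inherited outcome exactly, so it is an inherited cognate, not a loan.

inherited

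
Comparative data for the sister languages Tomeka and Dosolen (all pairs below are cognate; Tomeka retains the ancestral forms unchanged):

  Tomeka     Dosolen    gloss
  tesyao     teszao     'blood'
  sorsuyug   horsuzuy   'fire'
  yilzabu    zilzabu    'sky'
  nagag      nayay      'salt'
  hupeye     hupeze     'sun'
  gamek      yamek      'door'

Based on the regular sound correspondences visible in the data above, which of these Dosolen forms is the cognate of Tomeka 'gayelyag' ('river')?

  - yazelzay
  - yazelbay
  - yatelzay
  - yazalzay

gamek ~ yamek — Tomeka g corresponds to Dosolen y word-initially before a back vowel.
hupeye ~ hupeze — Tomeka y corresponds to Dosolen z between vowels (before a front vowel).
tesyao ~ teszao — Tomeka y corresponds to Dosolen z after a consonant, before a back vowel.
sorsuyug ~ horsuzuy, nagag ~ nayay — Tomeka g corresponds to Dosolen y word-finally.
Applying these to Tomeka 'gayelyag':
  gayelyag → yayelyag   (g→y word-initially before a back vowel)
  yayelyag → yazelyag   (y→z between vowels (before a front vowel))
  yazelyag → yazelzag   (y→z after a consonant, before a back vowel)
  yazelzag → yazelzay   (g→y word-finally)
So the Dosolen cognate is 'yazelzay'.

yazelzay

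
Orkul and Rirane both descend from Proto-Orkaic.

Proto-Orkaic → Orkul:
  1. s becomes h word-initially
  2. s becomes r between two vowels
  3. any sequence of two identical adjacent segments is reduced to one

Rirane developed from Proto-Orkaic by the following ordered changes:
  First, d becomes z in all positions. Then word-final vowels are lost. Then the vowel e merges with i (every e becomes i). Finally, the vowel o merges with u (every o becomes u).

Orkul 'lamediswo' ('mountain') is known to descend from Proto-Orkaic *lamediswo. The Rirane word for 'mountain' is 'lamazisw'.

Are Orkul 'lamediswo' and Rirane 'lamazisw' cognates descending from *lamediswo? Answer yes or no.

Derive the expected Rirane reflex of *lamediswo:
Rirane: start from *lamediswo.
  rule 1 (unconditioned shift): lamediswo → lameziswo
  rule 2 (apocope): lameziswo → lamezisw
  rule 3 (vowel merger): lamezisw → lamizisw
  rule 4: no change — lamizisw
  ⇒ Rirane lamizisw
The regular Rirane reflex would be 'lamizisw', but the attested form is 'lamazisw'. The correspondence is irregular, so they are not cognates (the Rirane form has a different source).

no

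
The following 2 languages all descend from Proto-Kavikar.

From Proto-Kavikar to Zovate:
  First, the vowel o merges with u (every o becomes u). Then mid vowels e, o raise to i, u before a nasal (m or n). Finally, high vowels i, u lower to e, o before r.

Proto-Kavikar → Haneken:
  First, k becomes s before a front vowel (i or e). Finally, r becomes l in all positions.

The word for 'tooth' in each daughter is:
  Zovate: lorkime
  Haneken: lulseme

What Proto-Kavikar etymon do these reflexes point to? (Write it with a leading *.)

Position 3: Zovate has r, Haneken has l. Zovate preserves r here (none of its changes turn any other segment into r), so the proto-segment is *r.
Position 2: Zovate has o, Haneken has u. Haneken preserves u here (none of its changes turn any other segment into u), so the proto-segment is *u.
Continuing position by position gives *lurkeme; check it forward:
Zovate: *lurkeme > lurkime > lorkime  (by pre-nasal raising, pre-rhotic lowering)
Haneken: *lurkeme > lurseme > lulseme  (by palatalisation, unconditioned shift)
Only *lurkeme yields all of Zovate lorkime, Haneken lulseme.

*lurkeme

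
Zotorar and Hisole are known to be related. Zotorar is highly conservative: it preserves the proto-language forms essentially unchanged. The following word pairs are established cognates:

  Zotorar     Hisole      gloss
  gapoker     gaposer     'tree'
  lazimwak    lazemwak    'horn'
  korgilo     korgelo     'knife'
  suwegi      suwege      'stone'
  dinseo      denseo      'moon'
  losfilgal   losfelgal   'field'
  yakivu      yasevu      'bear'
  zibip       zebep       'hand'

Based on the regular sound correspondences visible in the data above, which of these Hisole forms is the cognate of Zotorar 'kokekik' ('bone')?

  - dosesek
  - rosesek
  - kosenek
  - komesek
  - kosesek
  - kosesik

gapoker ~ gaposer — Zotorar k corresponds to Hisole s between vowels (before a front vowel).
yakivu ~ yasevu — Zotorar k corresponds to Hisole s between vowels (before a front vowel).
korgilo ~ korgelo, losfilgal ~ losfelgal — Zotorar i corresponds to Hisole e after a consonant, before a consonant other than r, m, n, p, b, f, v.
Applying these to Zotorar 'kokekik':
  kokekik → kosekik   (k→s between vowels (before a front vowel))
  kosekik → kosesik   (k→s between vowels (before a front vowel))
  kosesik → kosesek   (i→e after a consonant, before a consonant other than r, m, n, p, b, f, v)
So the Hisole cognate is 'kosesek'.

kosesek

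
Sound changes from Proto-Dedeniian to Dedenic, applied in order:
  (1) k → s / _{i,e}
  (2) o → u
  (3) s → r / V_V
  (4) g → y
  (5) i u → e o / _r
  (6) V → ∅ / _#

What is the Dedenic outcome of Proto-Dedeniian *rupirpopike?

ruperpuper

Dedenic: *rupirpopike
  rupirpopike → rupirpopise   [palatalisation]
  rupirpopise → rupirpupise   [vowel merger]
  rupirpupise → rupirpupire   [rhotacism]
  rupirpupire (rule 4 does not apply)
  rupirpupire → ruperpupere   [pre-rhotic lowering]
  ruperpupere → ruperpuper   [apocope]
  giving Dedenic ruperpuper.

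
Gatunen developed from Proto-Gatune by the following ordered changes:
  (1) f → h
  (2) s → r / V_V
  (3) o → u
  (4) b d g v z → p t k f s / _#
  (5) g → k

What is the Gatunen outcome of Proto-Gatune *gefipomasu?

Gatunen: *gefipomasu
  gefipomasu → gehipomasu   [unconditioned shift]
  gehipomasu → gehipomaru   [rhotacism]
  gehipomaru → gehipumaru   [vowel merger]
  gehipumaru (rule 4 does not apply)
  gehipumaru → kehipumaru   [unconditioned shift]
  giving Gatunen kehipumaru.

kehipumaru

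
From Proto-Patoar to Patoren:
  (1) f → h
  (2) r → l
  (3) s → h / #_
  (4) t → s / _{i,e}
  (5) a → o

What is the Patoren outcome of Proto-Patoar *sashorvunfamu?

Patoren: *sashorvunfamu > sashorvunhamu > sasholvunhamu > hasholvunhamu > hosholvunhomu  (by unconditioned shift, unconditioned shift, debuccalisation, vowel merger)

hosholvunhomu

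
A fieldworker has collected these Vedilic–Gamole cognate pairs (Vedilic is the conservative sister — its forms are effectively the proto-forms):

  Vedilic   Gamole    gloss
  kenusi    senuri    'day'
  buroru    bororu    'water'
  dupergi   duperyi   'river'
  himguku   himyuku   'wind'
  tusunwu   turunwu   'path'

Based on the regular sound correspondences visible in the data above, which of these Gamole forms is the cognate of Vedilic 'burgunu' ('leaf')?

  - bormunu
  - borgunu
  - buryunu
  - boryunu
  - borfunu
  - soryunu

boryunu

buroru ~ bororu — Vedilic u corresponds to Gamole o after a consonant, before r.
himguku ~ himyuku — Vedilic g corresponds to Gamole y after a consonant, before a back vowel.
Applying these to Vedilic 'burgunu':
  burgunu → borgunu   (u→o after a consonant, before r)
  borgunu → boryunu   (g→y after a consonant, before a back vowel)
So the Gamole cognate is 'boryunu'.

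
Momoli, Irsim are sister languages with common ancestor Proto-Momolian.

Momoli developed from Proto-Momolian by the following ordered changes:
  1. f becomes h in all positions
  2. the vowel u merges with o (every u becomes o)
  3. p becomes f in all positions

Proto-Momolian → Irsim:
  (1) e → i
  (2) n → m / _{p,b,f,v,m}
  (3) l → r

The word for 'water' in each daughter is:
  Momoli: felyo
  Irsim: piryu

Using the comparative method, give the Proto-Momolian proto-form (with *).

*pelyu

Position 3: Momoli has l, Irsim has r. Momoli preserves l here (none of its changes turn any other segment into l), so the proto-segment is *l.
Position 2: Momoli has e, Irsim has i. Momoli preserves e here (none of its changes turn any other segment into e), so the proto-segment is *e.
This points to *pelyu. Verify forward in each daughter:
Momoli: *pelyu > pelyo > felyo  (by vowel merger, unconditioned shift)
Irsim: *pelyu
  pelyu → pilyu   [vowel merger]
  pilyu (rule 2 does not apply)
  pilyu → piryu   [unconditioned shift]
  giving Irsim piryu.
No other proto-form is consistent with every reflex, so the reconstruction is *pelyu.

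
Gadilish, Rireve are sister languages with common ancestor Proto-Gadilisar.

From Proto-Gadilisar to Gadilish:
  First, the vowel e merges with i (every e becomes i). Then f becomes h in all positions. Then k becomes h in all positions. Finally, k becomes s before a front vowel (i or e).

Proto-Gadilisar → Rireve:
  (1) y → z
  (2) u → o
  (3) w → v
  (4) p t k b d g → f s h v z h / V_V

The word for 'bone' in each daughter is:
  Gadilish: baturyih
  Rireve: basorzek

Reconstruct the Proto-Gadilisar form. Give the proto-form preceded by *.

Position 8: Gadilish has h, Rireve has k. Rireve preserves k here (none of its changes turn any other segment into k), so the proto-segment is *k.
Position 6: Gadilish has y, Rireve has z. Gadilish preserves y here (none of its changes turn any other segment into y), so the proto-segment is *y.
Position 7: Gadilish has i, Rireve has e. Rireve preserves e here (none of its changes turn any other segment into e), so the proto-segment is *e.
Continuing position by position gives *baturyek; check it forward:
Gadilish: *baturyek
  baturyek → baturyik   [vowel merger]
  baturyik (rule 2 does not apply)
  baturyik → baturyih   [unconditioned shift]
  baturyih (rule 4 does not apply)
  giving Gadilish baturyih.
Rireve: start from *baturyek.
  rule 1 (unconditioned shift): baturyek → baturzek
  rule 2 (vowel merger): baturzek → batorzek
  rule 3: no change — batorzek
  rule 4 (intervocalic lenition): batorzek → basorzek
  ⇒ Rireve basorzek
*baturyek is the unique common source.

*baturyek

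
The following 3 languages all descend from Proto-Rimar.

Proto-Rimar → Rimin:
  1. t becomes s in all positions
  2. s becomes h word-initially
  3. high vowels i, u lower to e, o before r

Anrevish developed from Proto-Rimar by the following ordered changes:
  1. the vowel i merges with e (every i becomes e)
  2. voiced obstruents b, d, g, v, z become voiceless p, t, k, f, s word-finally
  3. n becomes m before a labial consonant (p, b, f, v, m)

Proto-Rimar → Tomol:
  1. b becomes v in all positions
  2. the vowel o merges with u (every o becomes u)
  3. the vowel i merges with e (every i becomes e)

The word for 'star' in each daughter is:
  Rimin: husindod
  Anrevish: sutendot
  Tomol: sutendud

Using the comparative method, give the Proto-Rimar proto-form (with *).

Position 1: Rimin has h, Anrevish has s, Tomol has s. Tomol preserves s here (none of its changes turn any other segment into s), so the proto-segment is *s.
Position 3: Rimin has s, Anrevish has t, Tomol has t. Tomol preserves t here (none of its changes turn any other segment into t), so the proto-segment is *t.
Continuing position by position gives *sutindod; check it forward:
Rimin: *sutindod > susindod > husindod  (by unconditioned shift, debuccalisation)
Anrevish: *sutindod
  sutindod → sutendod   [vowel merger]
  sutendod → sutendot   [final devoicing]
  sutendot (rule 3 does not apply)
  giving Anrevish sutendot.
Tomol: *sutindod > sutindud > sutendud  (by vowel merger, vowel merger)
No other proto-form is consistent with every reflex, so the reconstruction is *sutindod.

*sutindod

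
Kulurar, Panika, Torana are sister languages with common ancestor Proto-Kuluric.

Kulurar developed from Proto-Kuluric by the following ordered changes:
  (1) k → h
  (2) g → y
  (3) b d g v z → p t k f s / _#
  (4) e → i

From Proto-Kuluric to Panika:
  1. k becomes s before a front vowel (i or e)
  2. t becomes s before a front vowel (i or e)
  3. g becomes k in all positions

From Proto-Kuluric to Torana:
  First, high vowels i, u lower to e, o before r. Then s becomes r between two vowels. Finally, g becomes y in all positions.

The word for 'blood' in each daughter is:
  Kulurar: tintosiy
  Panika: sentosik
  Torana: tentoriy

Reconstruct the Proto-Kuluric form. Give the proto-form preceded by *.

Position 1: Kulurar has t, Panika has s, Torana has t. Torana preserves t here (none of its changes turn any other segment into t), so the proto-segment is *t.
Position 8: Kulurar has y, Panika has k, Torana has y. Taking the neighbouring segments as reconstructed: Kulurar y could go back to *g or *y; Panika k could go back to *k or *g; Torana y could go back to *g or *y — the one source consistent with every daughter is *g.
Verify the candidate proto-form against each daughter:
Kulurar: *tentosig > tentosiy > tintosiy  (by unconditioned shift, vowel merger)
Panika: *tentosig
  tentosig (rule 1 does not apply)
  tentosig → sentosig   [palatalisation]
  sentosig → sentosik   [unconditioned shift]
  giving Panika sentosik.
Torana: *tentosig > tentorig > tentoriy  (by rhotacism, unconditioned shift)
*tentosig is the unique common source.

*tentosig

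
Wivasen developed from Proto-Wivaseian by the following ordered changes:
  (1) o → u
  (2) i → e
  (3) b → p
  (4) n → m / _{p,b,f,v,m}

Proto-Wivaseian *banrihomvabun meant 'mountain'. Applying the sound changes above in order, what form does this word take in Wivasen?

panrehumvapun

Wivasen: *banrihomvabun > banrihumvabun > banrehumvabun > panrehumvapun  (by vowel merger, vowel merger, unconditioned shift)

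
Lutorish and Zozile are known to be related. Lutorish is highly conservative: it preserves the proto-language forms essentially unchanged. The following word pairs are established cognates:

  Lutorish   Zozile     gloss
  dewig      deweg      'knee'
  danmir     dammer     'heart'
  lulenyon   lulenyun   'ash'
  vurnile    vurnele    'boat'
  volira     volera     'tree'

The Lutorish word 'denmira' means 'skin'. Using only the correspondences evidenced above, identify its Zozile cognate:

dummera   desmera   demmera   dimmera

demmera

danmir ~ dammer — Lutorish n corresponds to Zozile m after a vowel, before a nasal.
danmir ~ dammer, volira ~ volera — Lutorish i corresponds to Zozile e after a consonant, before r.
Applying these to Lutorish 'denmira':
  denmira → demmira   (n→m after a vowel, before a nasal)
  demmira → demmera   (i→e after a consonant, before r)
So the Zozile cognate is 'demmera'.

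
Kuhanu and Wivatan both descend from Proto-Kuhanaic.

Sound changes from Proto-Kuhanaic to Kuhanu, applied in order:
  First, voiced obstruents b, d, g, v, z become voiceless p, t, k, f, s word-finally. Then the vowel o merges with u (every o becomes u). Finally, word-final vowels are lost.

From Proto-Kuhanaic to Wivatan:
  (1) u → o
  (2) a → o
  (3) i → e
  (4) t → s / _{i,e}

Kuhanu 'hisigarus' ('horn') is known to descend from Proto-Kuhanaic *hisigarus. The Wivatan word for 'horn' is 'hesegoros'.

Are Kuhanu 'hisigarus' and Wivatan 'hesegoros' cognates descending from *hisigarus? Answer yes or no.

yes

Derive the expected Wivatan reflex of *hisigarus:
Wivatan: *hisigarus > hisigaros > hisigoros > hesegoros  (by vowel merger, vowel merger, vowel merger)
Wivatan 'hesegoros' matches the regular reflex exactly, so the pair is cognate.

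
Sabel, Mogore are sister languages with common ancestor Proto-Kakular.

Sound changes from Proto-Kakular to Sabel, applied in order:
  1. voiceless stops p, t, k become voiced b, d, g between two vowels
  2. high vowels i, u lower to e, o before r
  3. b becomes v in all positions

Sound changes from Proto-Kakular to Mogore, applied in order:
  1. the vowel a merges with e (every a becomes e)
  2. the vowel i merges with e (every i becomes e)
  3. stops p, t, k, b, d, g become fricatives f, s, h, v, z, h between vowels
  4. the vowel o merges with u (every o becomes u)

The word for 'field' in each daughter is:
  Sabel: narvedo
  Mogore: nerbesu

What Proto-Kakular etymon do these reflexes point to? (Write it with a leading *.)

Position 4: Sabel has v, Mogore has b. Mogore preserves b here (none of its changes turn any other segment into b), so the proto-segment is *b.
Position 7: Sabel has o, Mogore has u. Taking the neighbouring segments as reconstructed: Sabel o can only go back to *o; Mogore u could go back to *o or *u — the one source consistent with every daughter is *o.
Position 6: Sabel has d, Mogore has s. Taking the neighbouring segments as reconstructed: Sabel d could go back to *t or *d; Mogore s could go back to *t or *s — the one source consistent with every daughter is *t.
Continuing position by position gives *narbeto; check it forward:
Sabel: *narbeto > narbedo > narvedo  (by intervocalic voicing, unconditioned shift)
Mogore: *narbeto
  narbeto → nerbeto   [vowel merger]
  nerbeto (rule 2 does not apply)
  nerbeto → nerbeso   [intervocalic lenition]
  nerbeso → nerbesu   [vowel merger]
  giving Mogore nerbesu.
No other proto-form is consistent with every reflex, so the reconstruction is *narbeto.

*narbeto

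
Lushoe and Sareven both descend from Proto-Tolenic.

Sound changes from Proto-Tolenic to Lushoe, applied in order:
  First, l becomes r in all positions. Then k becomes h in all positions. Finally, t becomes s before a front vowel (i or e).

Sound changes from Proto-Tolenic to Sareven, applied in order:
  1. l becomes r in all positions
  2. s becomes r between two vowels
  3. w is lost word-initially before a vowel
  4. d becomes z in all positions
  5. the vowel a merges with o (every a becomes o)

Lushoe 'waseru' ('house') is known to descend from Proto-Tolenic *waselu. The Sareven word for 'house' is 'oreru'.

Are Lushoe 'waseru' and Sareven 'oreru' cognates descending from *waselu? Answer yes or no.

yes

Derive the expected Sareven reflex of *waselu:
Sareven: *waselu > waseru > wareru > areru > oreru  (by unconditioned shift, rhotacism, glide loss, vowel merger)
Sareven 'oreru' matches the regular reflex exactly, so the pair is cognate.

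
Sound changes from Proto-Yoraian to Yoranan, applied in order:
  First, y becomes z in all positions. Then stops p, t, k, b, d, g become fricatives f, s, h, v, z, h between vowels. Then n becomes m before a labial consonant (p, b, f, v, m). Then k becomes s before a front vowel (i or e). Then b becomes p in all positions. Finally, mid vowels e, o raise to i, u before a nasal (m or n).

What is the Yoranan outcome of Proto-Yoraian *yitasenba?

zisasimpa

Yoranan: start from *yitasenba.
  rule 1 (unconditioned shift): yitasenba → zitasenba
  rule 2 (intervocalic lenition): zitasenba → zisasenba
  rule 3 (nasal place assimilation): zisasenba → zisasemba
  rule 4: no change — zisasemba
  rule 5 (unconditioned shift): zisasemba → zisasempa
  rule 6 (pre-nasal raising): zisasempa → zisasimpa
  ⇒ Yoranan zisasimpa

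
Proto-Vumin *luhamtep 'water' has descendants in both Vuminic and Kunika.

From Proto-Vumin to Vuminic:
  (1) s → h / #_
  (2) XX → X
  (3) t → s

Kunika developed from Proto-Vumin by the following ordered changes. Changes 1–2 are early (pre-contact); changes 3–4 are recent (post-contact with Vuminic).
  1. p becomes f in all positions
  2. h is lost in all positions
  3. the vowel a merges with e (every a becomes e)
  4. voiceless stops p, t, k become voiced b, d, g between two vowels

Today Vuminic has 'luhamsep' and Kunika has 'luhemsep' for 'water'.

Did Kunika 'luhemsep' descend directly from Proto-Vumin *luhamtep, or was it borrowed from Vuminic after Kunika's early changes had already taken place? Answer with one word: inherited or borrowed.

borrowed

If inherited, *luhamtep would pass through all of Kunika's changes:
Kunika: start from *luhamtep.
  rule 1 (unconditioned shift): luhamtep → luhamtef
  rule 2 (h-loss): luhamtef → luamtef
  rule 3 (vowel merger): luamtef → luemtef
  rule 4: no change — luemtef
  ⇒ Kunika luemtef
If borrowed from Vuminic 'luhamsep' after the early changes, it would undergo only the recent ones:
  rule 3 (vowel merger): luhamsep → luhemsep
  rule 4 (intervocalic voicing): no change (luhemsep)
  ⇒ as a loan: luhemsep
Kunika 'luhemsep' matches the loan outcome 'luhemsep', not the inherited 'luemtef' — it skipped the early Kunika changes, so it was borrowed from Vuminic.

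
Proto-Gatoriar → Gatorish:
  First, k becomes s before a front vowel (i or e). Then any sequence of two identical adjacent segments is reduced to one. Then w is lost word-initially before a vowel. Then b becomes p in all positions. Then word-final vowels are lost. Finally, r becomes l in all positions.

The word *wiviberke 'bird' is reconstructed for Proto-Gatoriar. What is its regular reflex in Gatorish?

Gatorish: *wiviberke > wiviberse > iviberse > iviperse > ivipers > ivipels  (by palatalisation, glide loss, unconditioned shift, apocope, unconditioned shift)

ivipels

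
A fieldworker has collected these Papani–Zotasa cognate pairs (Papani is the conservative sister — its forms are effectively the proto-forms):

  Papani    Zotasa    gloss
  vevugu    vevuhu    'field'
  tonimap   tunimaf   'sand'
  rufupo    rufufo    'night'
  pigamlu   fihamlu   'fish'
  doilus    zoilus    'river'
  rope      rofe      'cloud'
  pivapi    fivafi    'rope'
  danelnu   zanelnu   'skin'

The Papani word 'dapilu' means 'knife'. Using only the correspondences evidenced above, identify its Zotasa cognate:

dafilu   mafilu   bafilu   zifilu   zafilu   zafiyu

zafilu

danelnu ~ zanelnu — Papani d corresponds to Zotasa z word-initially before a back vowel.
pivapi ~ fivafi — Papani p corresponds to Zotasa f between vowels (before a front vowel).
Applying these to Papani 'dapilu':
  dapilu → zapilu   (d→z word-initially before a back vowel)
  zapilu → zafilu   (p→f between vowels (before a front vowel))
So the Zotasa cognate is 'zafilu'.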